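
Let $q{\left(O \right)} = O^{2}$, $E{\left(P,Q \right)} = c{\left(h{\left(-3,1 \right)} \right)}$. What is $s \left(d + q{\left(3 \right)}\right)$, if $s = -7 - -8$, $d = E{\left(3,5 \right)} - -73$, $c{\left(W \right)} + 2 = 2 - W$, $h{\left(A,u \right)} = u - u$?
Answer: $82$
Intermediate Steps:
$h{\left(A,u \right)} = 0$
$c{\left(W \right)} = - W$ ($c{\left(W \right)} = -2 - \left(-2 + W\right) = - W$)
$E{\left(P,Q \right)} = 0$ ($E{\left(P,Q \right)} = \left(-1\right) 0 = 0$)
$d = 73$ ($d = 0 - -73 = 0 + 73 = 73$)
$s = 1$ ($s = -7 + 8 = 1$)
$s \left(d + q{\left(3 \right)}\right) = 1 \left(73 + 3^{2}\right) = 1 \left(73 + 9\right) = 1 \cdot 82 = 82$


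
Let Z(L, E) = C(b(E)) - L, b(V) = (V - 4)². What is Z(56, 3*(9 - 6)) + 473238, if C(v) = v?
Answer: 473207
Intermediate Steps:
b(V) = (-4 + V)²
Z(L, E) = (-4 + E)² - L
Z(56, 3*(9 - 6)) + 473238 = ((-4 + 3*(9 - 6))² - 1*56) + 473238 = ((-4 + 3*3)² - 56) + 473238 = ((-4 + 9)² - 56) + 473238 = (5² - 56) + 473238 = (25 - 56) + 473238 = -31 + 473238 = 473207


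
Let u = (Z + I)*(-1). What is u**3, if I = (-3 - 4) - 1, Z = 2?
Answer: 216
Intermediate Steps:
I = -8 (I = -7 - 1 = -8)
u = 6 (u = (2 - 8)*(-1) = -6*(-1) = 6)
u**3 = 6**3 = 216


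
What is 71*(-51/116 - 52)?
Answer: -431893/116 ≈ -3723.2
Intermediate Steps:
71*(-51/116 - 52) = 71*(-6083/116) = -431893/116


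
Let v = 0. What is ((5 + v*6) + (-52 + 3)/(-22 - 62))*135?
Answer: 3015/4 ≈ 753.75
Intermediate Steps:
((5 + v*6) + (-52 + 3)/(-22 - 62))*135 = ((5 + 0*6) + (-52 + 3)/(-22 - 62))*135 = ((5 + 0) - 49/(-84))*135 = (5 - 49*(-1/84))*135 = (5 + 7/12)*135 = (67/12)*135 = 3015/4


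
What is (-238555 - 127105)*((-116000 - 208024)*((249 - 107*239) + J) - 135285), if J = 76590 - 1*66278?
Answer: -1778611560676980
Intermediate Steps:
J = 10312 (J = 76590 - 66278 = 10312)
(-238555 - 127105)*((-116000 - 208024)*((249 - 107*239) + J) - 135285) = (-238555 - 127105)*((-116000 - 208024)*((249 - 107*239) + 10312) - 135285) = -365660*(-324024*((249 - 25573) + 10312) - 135285) = -365660*(-324024*(-25324 + 10312) - 135285) = -365660*(-324024*(-15012) - 135285) = -365660*(4864248288 - 135285) = -365660*4864113003 = -1778611560676980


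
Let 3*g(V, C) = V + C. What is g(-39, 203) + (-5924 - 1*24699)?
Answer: -91705/3 ≈ -30568.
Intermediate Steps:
g(V, C) = C/3 + V/3 (g(V, C) = (V + C)/3 = (C + V)/3 = C/3 + V/3)
g(-39, 203) + (-5924 - 1*24699) = ((⅓)*203 + (⅓)*(-39)) + (-5924 - 1*24699) = (203/3 - 13) + (-5924 - 24699) = 164/3 - 30623 = -91705/3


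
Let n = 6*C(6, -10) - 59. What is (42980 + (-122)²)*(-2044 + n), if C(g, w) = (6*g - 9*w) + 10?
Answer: -74470968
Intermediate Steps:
C(g, w) = 10 - 9*w + 6*g (C(g, w) = (-9*w + 6*g) + 10 = 10 - 9*w + 6*g)
n = 757 (n = 6*(10 - 9*(-10) + 6*6) - 59 = 6*(10 + 90 + 36) - 59 = 6*136 - 59 = 816 - 59 = 757)
(42980 + (-122)²)*(-2044 + n) = (42980 + (-122)²)*(-2044 + 757) = (42980 + 14884)*(-1287) = 57864*(-1287) = -74470968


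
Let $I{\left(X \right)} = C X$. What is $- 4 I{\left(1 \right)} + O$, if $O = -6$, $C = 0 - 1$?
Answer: $-2$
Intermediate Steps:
$C = -1$ ($C = 0 - 1 = -1$)
$I{\left(X \right)} = - X$
$- 4 I{\left(1 \right)} + O = - 4 \left(\left(-1\right) 1\right) - 6 = \left(-4\right) \left(-1\right) - 6 = 4 - 6 = -2$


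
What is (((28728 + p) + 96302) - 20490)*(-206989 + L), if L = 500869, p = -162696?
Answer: -17090885280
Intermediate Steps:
(((28728 + p) + 96302) - 20490)*(-206989 + L) = (((28728 - 162696) + 96302) - 20490)*(-206989 + 500869) = ((-133968 + 96302) - 20490)*293880 = (-37666 - 20490)*293880 = -58156*293880 = -17090885280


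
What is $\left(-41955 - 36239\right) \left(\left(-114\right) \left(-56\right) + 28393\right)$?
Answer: $-2719352738$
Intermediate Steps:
$\left(-41955 - 36239\right) \left(\left(-114\right) \left(-56\right) + 28393\right) = - 78194 \left(6384 + 28393\right) = \left(-78194\right) 34777 = -2719352738$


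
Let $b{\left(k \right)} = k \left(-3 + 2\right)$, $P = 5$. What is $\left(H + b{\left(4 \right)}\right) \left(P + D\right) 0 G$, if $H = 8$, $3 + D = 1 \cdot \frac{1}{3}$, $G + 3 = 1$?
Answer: $0$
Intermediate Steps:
$G = -2$ ($G = -3 + 1 = -2$)
$D = - \frac{8}{3}$ ($D = -3 + 1 \cdot \frac{1}{3} = -3 + \frac{1}{3} = - \frac{8}{3} \approx -2.6667$)
$b{\left(k \right)} = - k$ ($b{\left(k \right)} = k \left(-1\right) = - k$)
$\left(H + b{\left(4 \right)}\right) \left(P + D\right) 0 G = \left(8 - 4\right) \left(5 - \frac{8}{3}\right) 0 \left(-2\right) = \left(8 - 4\right) \frac{7}{3} \cdot 0 \left(-2\right) = 4 \cdot \frac{7}{3} \cdot 0 \left(-2\right) = \frac{28}{3} \cdot 0 \left(-2\right) = 0 \left(-2\right) = 0$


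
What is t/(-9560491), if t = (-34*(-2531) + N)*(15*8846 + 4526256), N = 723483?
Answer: -3771589168002/9560491 ≈ -3.9450e+5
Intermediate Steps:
t = 3771589168002 (t = (-34*(-2531) + 723483)*(15*8846 + 4526256) = (86054 + 723483)*(132690 + 4526256) = 809537*4658946 = 3771589168002)
t/(-9560491) = 3771589168002/(-9560491) = 3771589168002*(-1/9560491) = -3771589168002/9560491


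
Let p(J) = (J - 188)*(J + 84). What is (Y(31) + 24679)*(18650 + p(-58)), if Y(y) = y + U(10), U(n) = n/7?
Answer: 2119696920/7 ≈ 3.0281e+8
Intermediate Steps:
U(n) = n/7 (U(n) = n*(⅐) = n/7)
Y(y) = 10/7 + y (Y(y) = y + (⅐)*10 = y + 10/7 = 10/7 + y)
p(J) = (-188 + J)*(84 + J)
(Y(31) + 24679)*(18650 + p(-58)) = ((10/7 + 31) + 24679)*(18650 + (-15792 + (-58)² - 104*(-58))) = (227/7 + 24679)*(18650 + (-15792 + 3364 + 6032)) = 172980*(18650 - 6396)/7 = (172980/7)*12254 = 2119696920/7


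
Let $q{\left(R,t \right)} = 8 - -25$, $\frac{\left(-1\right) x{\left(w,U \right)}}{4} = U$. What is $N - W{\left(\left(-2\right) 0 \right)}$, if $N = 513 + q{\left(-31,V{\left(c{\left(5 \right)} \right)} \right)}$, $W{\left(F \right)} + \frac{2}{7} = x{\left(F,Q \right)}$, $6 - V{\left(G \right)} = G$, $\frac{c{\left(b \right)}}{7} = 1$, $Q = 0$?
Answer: $\frac{3824}{7} \approx 546.29$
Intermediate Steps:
$c{\left(b \right)} = 7$ ($c{\left(b \right)} = 7 \cdot 1 = 7$)
$x{\left(w,U \right)} = - 4 U$
$V{\left(G \right)} = 6 - G$
$W{\left(F \right)} = - \frac{2}{7}$ ($W{\left(F \right)} = - \frac{2}{7} - 0 = - \frac{2}{7} + 0 = - \frac{2}{7}$)
$q{\left(R,t \right)} = 33$ ($q{\left(R,t \right)} = 8 + 25 = 33$)
$N = 546$ ($N = 513 + 33 = 546$)
$N - W{\left(\left(-2\right) 0 \right)} = 546 - - \frac{2}{7} = 546 + \frac{2}{7} = \frac{3824}{7}$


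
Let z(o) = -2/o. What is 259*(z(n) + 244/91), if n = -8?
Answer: 39479/52 ≈ 759.21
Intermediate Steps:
259*(z(n) + 244/91) = 259*(-2/(-8) + 244/91) = 259*(-2*(-⅛) + 244*(1/91)) = 259*(¼ + 244/91) = 259*(1067/364) = 39479/52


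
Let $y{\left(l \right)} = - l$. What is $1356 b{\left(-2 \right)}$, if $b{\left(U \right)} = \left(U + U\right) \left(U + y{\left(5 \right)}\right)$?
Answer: $37968$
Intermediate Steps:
$b{\left(U \right)} = 2 U \left(-5 + U\right)$ ($b{\left(U \right)} = \left(U + U\right) \left(U - 5\right) = 2 U \left(U - 5\right) = 2 U \left(-5 + U\right)$)
$1356 b{\left(-2 \right)} = 1356 \cdot 2 \left(-2\right) \left(-5 - 2\right) = 1356 \cdot 2 \left(-2\right) \left(-7\right) = 1356 \cdot 28 = 37968$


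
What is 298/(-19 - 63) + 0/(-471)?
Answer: -149/41 ≈ -3.6341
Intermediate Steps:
298/(-19 - 63) + 0/(-471) = 298/(-82) + 0*(-1/471) = 298*(-1/82) + 0 = -149/41 + 0 = -149/41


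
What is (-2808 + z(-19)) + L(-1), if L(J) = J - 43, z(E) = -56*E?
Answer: -1788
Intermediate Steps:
L(J) = -43 + J
(-2808 + z(-19)) + L(-1) = (-2808 - 56*(-19)) + (-43 - 1) = (-2808 + 1064) - 44 = -1744 - 44 = -1788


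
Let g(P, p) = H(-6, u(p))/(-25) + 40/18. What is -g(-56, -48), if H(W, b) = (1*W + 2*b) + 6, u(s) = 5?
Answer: -82/45 ≈ -1.8222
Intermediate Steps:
H(W, b) = 6 + W + 2*b (H(W, b) = (W + 2*b) + 6 = 6 + W + 2*b)
g(P, p) = 82/45 (g(P, p) = (6 - 6 + 2*5)/(-25) + 40/18 = (6 - 6 + 10)*(-1/25) + 40*(1/18) = 10*(-1/25) + 20/9 = -2/5 + 20/9 = 82/45)
-g(-56, -48) = -1*82/45 = -82/45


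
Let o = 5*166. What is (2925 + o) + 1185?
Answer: 4940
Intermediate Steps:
o = 830
(2925 + o) + 1185 = (2925 + 830) + 1185 = 3755 + 1185 = 4940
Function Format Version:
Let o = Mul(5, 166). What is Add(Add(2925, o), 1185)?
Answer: 4940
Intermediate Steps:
o = 830
Add(Add(2925, o), 1185) = Add(Add(2925, 830), 1185) = Add(3755, 1185) = 4940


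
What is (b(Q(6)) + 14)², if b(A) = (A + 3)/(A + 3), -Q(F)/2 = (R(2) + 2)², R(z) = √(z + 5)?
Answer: 225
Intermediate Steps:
R(z) = √(5 + z)
Q(F) = -2*(2 + √7)² (Q(F) = -2*(√(5 + 2) + 2)² = -2*(√7 + 2)² = -2*(2 + √7)²)
b(A) = 1 (b(A) = (3 + A)/(3 + A) = 1)
(b(Q(6)) + 14)² = (1 + 14)² = 15² = 225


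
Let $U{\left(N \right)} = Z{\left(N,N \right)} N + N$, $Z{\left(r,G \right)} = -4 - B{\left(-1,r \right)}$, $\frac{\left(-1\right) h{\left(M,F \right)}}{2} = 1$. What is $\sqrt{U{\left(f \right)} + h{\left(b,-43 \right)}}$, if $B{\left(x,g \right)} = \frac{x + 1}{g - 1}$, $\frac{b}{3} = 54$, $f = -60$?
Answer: $\sqrt{178} \approx 13.342$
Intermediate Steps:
$b = 162$ ($b = 3 \cdot 54 = 162$)
$h{\left(M,F \right)} = -2$ ($h{\left(M,F \right)} = \left(-2\right) 1 = -2$)
$B{\left(x,g \right)} = \frac{1 + x}{-1 + g}$
$Z{\left(r,G \right)} = -4$ ($Z{\left(r,G \right)} = -4 - \frac{1 - 1}{-1 + r} = -4 - \frac{1}{-1 + r} 0 = -4 - 0 = -4 + 0 = -4$)
$U{\left(N \right)} = - 3 N$ ($U{\left(N \right)} = - 4 N + N = - 3 N$)
$\sqrt{U{\left(f \right)} + h{\left(b,-43 \right)}} = \sqrt{\left(-3\right) \left(-60\right) - 2} = \sqrt{180 - 2} = \sqrt{178}$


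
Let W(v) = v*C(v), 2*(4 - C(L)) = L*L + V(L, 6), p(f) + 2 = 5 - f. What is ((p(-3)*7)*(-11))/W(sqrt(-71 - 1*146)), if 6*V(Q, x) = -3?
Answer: 24*I*sqrt(217)/1271 ≈ 0.27816*I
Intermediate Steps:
V(Q, x) = -1/2 (V(Q, x) = (1/6)*(-3) = -1/2)
p(f) = 3 - f (p(f) = -2 + (5 - f) = 3 - f)
C(L) = 17/4 - L**2/2 (C(L) = 4 - (L*L - 1/2)/2 = 4 - (L**2 - 1/2)/2 = 4 - (-1/2 + L**2)/2 = 4 + (1/4 - L**2/2) = 17/4 - L**2/2)
W(v) = v*(17/4 - v**2/2)
((p(-3)*7)*(-11))/W(sqrt(-71 - 1*146)) = (((3 - 1*(-3))*7)*(-11))/((sqrt(-71 - 1*146)*(17 - 2*(sqrt(-71 - 1*146))**2)/4)) = (((3 + 3)*7)*(-11))/((sqrt(-71 - 146)*(17 - 2*(sqrt(-71 - 146))**2)/4)) = ((6*7)*(-11))/((sqrt(-217)*(17 - 2*(sqrt(-217))**2)/4)) = (42*(-11))/(((I*sqrt(217))*(17 - 2*(I*sqrt(217))**2)/4)) = -462*(-4*I*sqrt(217)/(217*(17 - 2*(-217)))) = -462*(-4*I*sqrt(217)/(217*(17 + 434))) = -462*(-4*I*sqrt(217)/97867) = -(-24)*I*sqrt(217)/1271 = 24*I*sqrt(217)/1271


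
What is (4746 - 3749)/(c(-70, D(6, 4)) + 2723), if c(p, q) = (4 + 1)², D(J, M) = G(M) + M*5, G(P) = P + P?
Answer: 997/2748 ≈ 0.36281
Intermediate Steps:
G(P) = 2*P
D(J, M) = 7*M (D(J, M) = 2*M + M*5 = 2*M + 5*M = 7*M)
c(p, q) = 25 (c(p, q) = 5² = 25)
(4746 - 3749)/(c(-70, D(6, 4)) + 2723) = (4746 - 3749)/(25 + 2723) = 997/2748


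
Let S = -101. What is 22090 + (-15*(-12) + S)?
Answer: 22169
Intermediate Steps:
22090 + (-15*(-12) + S) = 22090 + (-15*(-12) - 101) = 22090 + (180 - 101) = 22090 + 79 = 22169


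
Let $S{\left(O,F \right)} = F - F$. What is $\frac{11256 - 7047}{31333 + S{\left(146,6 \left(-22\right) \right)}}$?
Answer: $\frac{4209}{31333} \approx 0.13433$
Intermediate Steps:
$S{\left(O,F \right)} = 0$
$\frac{11256 - 7047}{31333 + S{\left(146,6 \left(-22\right) \right)}} = \frac{11256 - 7047}{31333 + 0} = \frac{4209}{31333}$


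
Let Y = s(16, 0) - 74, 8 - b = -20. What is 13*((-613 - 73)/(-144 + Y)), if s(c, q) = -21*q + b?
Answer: 4459/95 ≈ 46.937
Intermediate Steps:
b = 28 (b = 8 - 1*(-20) = 8 + 20 = 28)
s(c, q) = 28 - 21*q (s(c, q) = -21*q + 28 = 28 - 21*q)
Y = -46 (Y = (28 - 21*0) - 74 = (28 + 0) - 74 = 28 - 74 = -46)
13*((-613 - 73)/(-144 + Y)) = 13*((-613 - 73)/(-144 - 46)) = 13*(-686/(-190)) = 13*(-686*(-1/190)) = 13*(343/95) = 4459/95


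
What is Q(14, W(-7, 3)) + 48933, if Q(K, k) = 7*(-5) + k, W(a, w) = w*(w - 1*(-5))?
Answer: 48922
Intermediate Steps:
W(a, w) = w*(5 + w) (W(a, w) = w*(w + 5) = w*(5 + w))
Q(K, k) = -35 + k
Q(14, W(-7, 3)) + 48933 = (-35 + 3*(5 + 3)) + 48933 = (-35 + 3*8) + 48933 = (-35 + 24) + 48933 = -11 + 48933 = 48922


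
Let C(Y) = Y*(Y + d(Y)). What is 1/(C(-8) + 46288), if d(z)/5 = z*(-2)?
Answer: 1/45712 ≈ 2.1876e-5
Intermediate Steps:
d(z) = -10*z (d(z) = 5*(z*(-2)) = 5*(-2*z) = -10*z)
C(Y) = -9*Y² (C(Y) = Y*(Y - 10*Y) = Y*(-9*Y) = -9*Y²)
1/(C(-8) + 46288) = 1/(-9*(-8)² + 46288) = 1/(-9*64 + 46288) = 1/(-576 + 46288) = 1/45712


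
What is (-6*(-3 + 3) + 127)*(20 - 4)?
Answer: 2032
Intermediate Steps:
(-6*(-3 + 3) + 127)*(20 - 4) = (-6*0 + 127)*16 = (0 + 127)*16 = 127*16 = 2032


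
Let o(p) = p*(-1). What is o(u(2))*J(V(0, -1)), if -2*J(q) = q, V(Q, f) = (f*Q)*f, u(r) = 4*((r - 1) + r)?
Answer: 0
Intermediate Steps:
u(r) = -4 + 8*r (u(r) = 4*((-1 + r) + r) = 4*(-1 + 2*r) = -4 + 8*r)
V(Q, f) = Q*f**2 (V(Q, f) = (Q*f)*f = Q*f**2)
J(q) = -q/2
o(p) = -p
o(u(2))*J(V(0, -1)) = (-(-4 + 8*2))*(-0*(-1)**2) = (-(-4 + 16))*(-0) = (-1*12)*(-1/2*0) = -12*0 = 0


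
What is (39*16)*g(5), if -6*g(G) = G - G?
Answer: 0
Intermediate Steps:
g(G) = 0 (g(G) = -(G - G)/6 = -⅙*0 = 0)
(39*16)*g(5) = (39*16)*0 = 624*0 = 0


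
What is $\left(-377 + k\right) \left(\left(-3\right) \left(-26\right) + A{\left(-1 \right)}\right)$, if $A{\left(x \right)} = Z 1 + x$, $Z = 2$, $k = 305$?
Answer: $-5688$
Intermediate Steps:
$A{\left(x \right)} = 2 + x$ ($A{\left(x \right)} = 2 \cdot 1 + x = 2 + x$)
$\left(-377 + k\right) \left(\left(-3\right) \left(-26\right) + A{\left(-1 \right)}\right) = \left(-377 + 305\right) \left(\left(-3\right) \left(-26\right) + \left(2 - 1\right)\right) = - 72 \left(78 + 1\right) = \left(-72\right) 79 = -5688$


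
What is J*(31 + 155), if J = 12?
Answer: 2232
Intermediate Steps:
J*(31 + 155) = 12*(31 + 155) = 12*186 = 2232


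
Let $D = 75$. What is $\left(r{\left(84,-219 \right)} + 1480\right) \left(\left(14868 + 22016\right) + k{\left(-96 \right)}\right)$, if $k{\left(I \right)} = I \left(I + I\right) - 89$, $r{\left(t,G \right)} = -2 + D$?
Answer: $85767531$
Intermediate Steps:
$r{\left(t,G \right)} = 73$ ($r{\left(t,G \right)} = -2 + 75 = 73$)
$k{\left(I \right)} = -89 + 2 I^{2}$ ($k{\left(I \right)} = I 2 I - 89 = 2 I^{2} - 89 = -89 + 2 I^{2}$)
$\left(r{\left(84,-219 \right)} + 1480\right) \left(\left(14868 + 22016\right) + k{\left(-96 \right)}\right) = \left(73 + 1480\right) \left(\left(14868 + 22016\right) - \left(89 - 2 \left(-96\right)^{2}\right)\right) = 1553 \left(36884 + \left(-89 + 2 \cdot 9216\right)\right) = 1553 \left(36884 + \left(-89 + 18432\right)\right) = 1553 \left(36884 + 18343\right) = 1553 \cdot 55227 = 85767531$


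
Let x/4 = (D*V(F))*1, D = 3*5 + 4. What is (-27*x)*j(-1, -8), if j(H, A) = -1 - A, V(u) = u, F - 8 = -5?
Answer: -43092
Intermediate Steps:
F = 3 (F = 8 - 5 = 3)
D = 19 (D = 15 + 4 = 19)
x = 228 (x = 4*((19*3)*1) = 4*(57*1) = 4*57 = 228)
(-27*x)*j(-1, -8) = (-27*228)*(-1 - 1*(-8)) = -6156*(-1 + 8) = -6156*7 = -43092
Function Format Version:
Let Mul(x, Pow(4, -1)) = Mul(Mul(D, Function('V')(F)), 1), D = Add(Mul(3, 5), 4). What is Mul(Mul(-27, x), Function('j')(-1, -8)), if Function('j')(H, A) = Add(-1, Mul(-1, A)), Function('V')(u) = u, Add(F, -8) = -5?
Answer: -43092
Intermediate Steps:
F = 3 (F = Add(8, -5) = 3)
D = 19 (D = Add(15, 4) = 19)
x = 228 (x = Mul(4, Mul(Mul(19, 3), 1)) = Mul(4, Mul(57, 1)) = Mul(4, 57) = 228)
Mul(Mul(-27, x), Function('j')(-1, -8)) = Mul(Mul(-27, 228), Add(-1, Mul(-1, -8))) = Mul(-6156, Add(-1, 8)) = Mul(-6156, 7) = -43092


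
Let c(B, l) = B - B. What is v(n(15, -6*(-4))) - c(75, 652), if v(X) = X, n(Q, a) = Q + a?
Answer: 39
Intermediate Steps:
c(B, l) = 0
v(n(15, -6*(-4))) - c(75, 652) = (15 - 6*(-4)) - 1*0 = (15 + 24) + 0 = 39 + 0 = 39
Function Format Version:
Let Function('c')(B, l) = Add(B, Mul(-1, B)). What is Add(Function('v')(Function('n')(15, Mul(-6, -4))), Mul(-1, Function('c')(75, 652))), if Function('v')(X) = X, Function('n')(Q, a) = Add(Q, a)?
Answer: 39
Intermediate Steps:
Function('c')(B, l) = 0
Add(Function('v')(Function('n')(15, Mul(-6, -4))), Mul(-1, Function('c')(75, 652))) = Add(Add(15, Mul(-6, -4)), Mul(-1, 0)) = Add(Add(15, 24), 0) = Add(39, 0) = 39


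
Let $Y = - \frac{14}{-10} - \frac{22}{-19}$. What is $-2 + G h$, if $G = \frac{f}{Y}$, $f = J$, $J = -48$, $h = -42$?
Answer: $\frac{21226}{27} \approx 786.15$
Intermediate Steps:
$f = -48$
$Y = \frac{243}{95}$ ($Y = \left(-14\right) \left(- \frac{1}{10}\right) - - \frac{22}{19} = \frac{7}{5} + \frac{22}{19} = \frac{243}{95} \approx 2.5579$)
$G = - \frac{1520}{81}$ ($G = - \frac{48}{\frac{243}{95}} = \left(-48\right) \frac{95}{243} = - \frac{1520}{81} \approx -18.765$)
$-2 + G h = -2 - - \frac{21280}{27} = -2 + \frac{21280}{27} = \frac{21226}{27}$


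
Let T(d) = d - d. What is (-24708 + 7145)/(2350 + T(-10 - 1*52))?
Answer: -17563/2350 ≈ -7.4736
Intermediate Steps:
T(d) = 0
(-24708 + 7145)/(2350 + T(-10 - 1*52)) = (-24708 + 7145)/(2350 + 0) = -17563/2350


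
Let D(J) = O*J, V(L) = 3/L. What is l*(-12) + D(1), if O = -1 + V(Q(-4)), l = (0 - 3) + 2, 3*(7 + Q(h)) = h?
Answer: 266/25 ≈ 10.640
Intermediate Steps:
Q(h) = -7 + h/3
l = -1 (l = -3 + 2 = -1)
O = -34/25 (O = -1 + 3/(-7 + (⅓)*(-4)) = -1 + 3/(-7 - 4/3) = -1 + 3/(-25/3) = -1 + 3*(-3/25) = -1 - 9/25 = -34/25 ≈ -1.3600)
D(J) = -34*J/25
l*(-12) + D(1) = -1*(-12) - 34/25*1 = 12 - 34/25 = 266/25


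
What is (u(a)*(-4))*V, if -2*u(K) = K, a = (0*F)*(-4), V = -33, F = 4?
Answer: 0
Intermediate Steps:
a = 0 (a = (0*4)*(-4) = 0*(-4) = 0)
u(K) = -K/2
(u(a)*(-4))*V = (-½*0*(-4))*(-33) = (0*(-4))*(-33) = 0*(-33) = 0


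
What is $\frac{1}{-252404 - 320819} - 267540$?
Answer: $- \frac{153360081421}{573223} \approx -2.6754 \cdot 10^{5}$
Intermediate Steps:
$\frac{1}{-252404 - 320819} - 267540 = \frac{1}{-573223} - 267540 = - \frac{1}{573223} - 267540 = - \frac{153360081421}{573223}$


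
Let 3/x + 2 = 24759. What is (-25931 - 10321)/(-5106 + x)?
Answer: 99721196/14045471 ≈ 7.0999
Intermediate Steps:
x = 3/24757 (x = 3/(-2 + 24759) = 3/24757 ≈ 0.00012118)
(-25931 - 10321)/(-5106 + x) = (-25931 - 10321)/(-5106 + 3/24757) = -36252/(-126409239/24757) = -36252*(-24757/126409239) = 99721196/14045471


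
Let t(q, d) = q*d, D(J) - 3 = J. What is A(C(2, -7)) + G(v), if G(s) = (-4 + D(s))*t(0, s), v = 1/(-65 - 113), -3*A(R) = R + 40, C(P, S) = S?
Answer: -11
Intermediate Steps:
D(J) = 3 + J
A(R) = -40/3 - R/3 (A(R) = -(R + 40)/3 = -(40 + R)/3 = -40/3 - R/3)
v = -1/178 (v = 1/(-178) = -1/178 ≈ -0.0056180)
t(q, d) = d*q
G(s) = 0 (G(s) = (-4 + (3 + s))*(s*0) = (-1 + s)*0 = 0)
A(C(2, -7)) + G(v) = (-40/3 - ⅓*(-7)) + 0 = (-40/3 + 7/3) + 0 = -11 + 0 = -11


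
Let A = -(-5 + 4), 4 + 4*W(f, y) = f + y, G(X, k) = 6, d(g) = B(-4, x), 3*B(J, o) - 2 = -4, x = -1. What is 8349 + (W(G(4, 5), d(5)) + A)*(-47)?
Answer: 24859/3 ≈ 8286.3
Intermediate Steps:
B(J, o) = -⅔ (B(J, o) = ⅔ + (⅓)*(-4) = ⅔ - 4/3 = -⅔)
d(g) = -⅔
W(f, y) = -1 + f/4 + y/4 (W(f, y) = -1 + (f + y)/4 = -1 + (f/4 + y/4) = -1 + f/4 + y/4)
A = 1 (A = -1*(-1) = 1)
8349 + (W(G(4, 5), d(5)) + A)*(-47) = 8349 + ((-1 + (¼)*6 + (¼)*(-⅔)) + 1)*(-47) = 8349 + ((-1 + 3/2 - ⅙) + 1)*(-47) = 8349 + (⅓ + 1)*(-47) = 8349 + (4/3)*(-47) = 8349 - 188/3 = 24859/3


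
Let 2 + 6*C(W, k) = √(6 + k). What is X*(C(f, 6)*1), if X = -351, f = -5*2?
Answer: 117 - 117*√3 ≈ -85.650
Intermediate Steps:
f = -10
C(W, k) = -⅓ + √(6 + k)/6
X*(C(f, 6)*1) = -351*(-⅓ + √(6 + 6)/6) = -351*(-⅓ + √12/6) = -351*(-⅓ + (2*√3)/6) = -351*(-⅓ + √3/3) = 117 - 117*√3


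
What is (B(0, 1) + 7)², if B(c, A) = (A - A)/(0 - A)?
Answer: 49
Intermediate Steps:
B(c, A) = 0 (B(c, A) = 0/((-A)) = 0*(-1/A) = 0)
(B(0, 1) + 7)² = (0 + 7)² = 7² = 49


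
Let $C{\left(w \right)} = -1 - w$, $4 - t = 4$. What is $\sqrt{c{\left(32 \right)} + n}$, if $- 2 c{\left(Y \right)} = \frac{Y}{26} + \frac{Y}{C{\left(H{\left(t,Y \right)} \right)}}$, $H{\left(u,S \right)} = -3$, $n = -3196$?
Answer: $\frac{2 i \sqrt{135395}}{13} \approx 56.609 i$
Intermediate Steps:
$t = 0$ ($t = 4 - 4 = 0$)
$c{\left(Y \right)} = - \frac{7 Y}{26}$ ($c{\left(Y \right)} = - \frac{\frac{Y}{26} + \frac{Y}{-1 - -3}}{2} = - \frac{Y \frac{1}{26} + \frac{Y}{-1 + 3}}{2} = - \frac{\frac{Y}{26} + \frac{Y}{2}}{2} = - \frac{\frac{7}{13} Y}{2} = - \frac{7 Y}{26}$)
$\sqrt{c{\left(32 \right)} + n} = \sqrt{\left(- \frac{7}{26}\right) 32 - 3196} = \sqrt{- \frac{112}{13} - 3196} = \sqrt{- \frac{41660}{13}} = \frac{2 i \sqrt{135395}}{13}$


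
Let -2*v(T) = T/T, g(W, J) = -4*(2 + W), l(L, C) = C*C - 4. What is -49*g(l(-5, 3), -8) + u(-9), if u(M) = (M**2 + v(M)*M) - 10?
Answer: 2895/2 ≈ 1447.5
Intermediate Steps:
l(L, C) = -4 + C**2 (l(L, C) = C**2 - 4 = -4 + C**2)
g(W, J) = -8 - 4*W
v(T) = -1/2 (v(T) = -T/(2*T) = -1/2*1 = -1/2)
u(M) = -10 + M**2 - M/2 (u(M) = (M**2 - M/2) - 10 = -10 + M**2 - M/2)
-49*g(l(-5, 3), -8) + u(-9) = -49*(-8 - 4*(-4 + 3**2)) + (-10 + (-9)**2 - 1/2*(-9)) = -49*(-8 - 4*(-4 + 9)) + (-10 + 81 + 9/2) = -49*(-8 - 4*5) + 151/2 = -49*(-8 - 20) + 151/2 = -49*(-28) + 151/2 = 1372 + 151/2 = 2895/2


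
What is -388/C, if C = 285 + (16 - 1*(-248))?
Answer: -388/549 ≈ -0.70674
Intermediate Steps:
C = 549 (C = 285 + (16 + 248) = 285 + 264 = 549)
-388/C = -388/549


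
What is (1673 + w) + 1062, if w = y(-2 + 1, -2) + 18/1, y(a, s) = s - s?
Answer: 2753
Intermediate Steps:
y(a, s) = 0
w = 18 (w = 0 + 18/1 = 0 + 1*18 = 0 + 18 = 18)
(1673 + w) + 1062 = (1673 + 18) + 1062 = 1691 + 1062 = 2753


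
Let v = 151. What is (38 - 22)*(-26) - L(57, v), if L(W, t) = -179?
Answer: -237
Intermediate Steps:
(38 - 22)*(-26) - L(57, v) = (38 - 22)*(-26) - 1*(-179) = 16*(-26) + 179 = -416 + 179 = -237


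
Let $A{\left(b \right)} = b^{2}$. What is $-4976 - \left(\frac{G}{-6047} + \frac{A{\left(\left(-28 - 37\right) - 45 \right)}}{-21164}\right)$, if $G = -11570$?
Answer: $- \frac{14477130677}{2908607} \approx -4977.3$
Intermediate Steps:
$-4976 - \left(\frac{G}{-6047} + \frac{A{\left(\left(-28 - 37\right) - 45 \right)}}{-21164}\right) = -4976 - \left(- \frac{11570}{-6047} + \frac{\left(\left(-28 - 37\right) - 45\right)^{2}}{-21164}\right) = -4976 - \left(\left(-11570\right) \left(- \frac{1}{6047}\right) + \left(-65 - 45\right)^{2} \left(- \frac{1}{21164}\right)\right) = -4976 - \left(\frac{11570}{6047} + \left(-110\right)^{2} \left(- \frac{1}{21164}\right)\right) = -4976 - \left(\frac{11570}{6047} + 12100 \left(- \frac{1}{21164}\right)\right) = -4976 - \left(\frac{11570}{6047} - \frac{275}{481}\right) = -4976 - \frac{3902245}{2908607} = - \frac{14477130677}{2908607}$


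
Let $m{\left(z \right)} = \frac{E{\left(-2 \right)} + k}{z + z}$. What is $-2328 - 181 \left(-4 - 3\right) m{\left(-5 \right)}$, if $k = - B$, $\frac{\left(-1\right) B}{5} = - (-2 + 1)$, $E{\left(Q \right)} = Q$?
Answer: $- \frac{27081}{10} \approx -2708.1$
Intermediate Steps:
$B = -5$ ($B = - 5 \left(- (-2 + 1)\right) = - 5 \left(\left(-1\right) \left(-1\right)\right) = \left(-5\right) 1 = -5$)
$k = 5$ ($k = \left(-1\right) \left(-5\right) = 5$)
$m{\left(z \right)} = \frac{3}{2 z}$ ($m{\left(z \right)} = \frac{-2 + 5}{z + z} = \frac{3}{2 z}$)
$-2328 - 181 \left(-4 - 3\right) m{\left(-5 \right)} = -2328 - 181 \left(-4 - 3\right) \frac{3}{2 \left(-5\right)} = -2328 - 181 \left(- 7 \cdot \frac{3}{2} \left(- \frac{1}{5}\right)\right) = -2328 - 181 \left(\left(-7\right) \left(- \frac{3}{10}\right)\right) = -2328 - \frac{3801}{10} = - \frac{27081}{10}$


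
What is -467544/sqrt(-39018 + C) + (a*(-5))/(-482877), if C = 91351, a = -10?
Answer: -50/482877 - 467544*sqrt(52333)/52333 ≈ -2043.8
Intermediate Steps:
-467544/sqrt(-39018 + C) + (a*(-5))/(-482877) = -467544/sqrt(-39018 + 91351) - 10*(-5)/(-482877) = -467544*sqrt(52333)/52333 + 50*(-1/482877) = -467544*sqrt(52333)/52333 - 50/482877 = -50/482877 - 467544*sqrt(52333)/52333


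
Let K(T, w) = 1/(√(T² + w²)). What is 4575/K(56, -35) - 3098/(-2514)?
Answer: 1549/1257 + 32025*√89 ≈ 3.0212e+5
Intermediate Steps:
K(T, w) = (T² + w²)^(-½)
4575/K(56, -35) - 3098/(-2514) = 4575/((56² + (-35)²)^(-½)) - 3098/(-2514) = 4575/((3136 + 1225)^(-½)) - 3098*(-1/2514) = 4575/(4361^(-½)) + 1549/1257 = 4575/((√89/623)) + 1549/1257 = 4575*(7*√89) + 1549/1257 = 32025*√89 + 1549/1257 = 1549/1257 + 32025*√89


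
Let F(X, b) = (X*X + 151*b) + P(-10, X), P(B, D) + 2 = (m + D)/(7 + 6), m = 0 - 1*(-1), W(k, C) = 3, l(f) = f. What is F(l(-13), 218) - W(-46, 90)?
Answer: 430054/13 ≈ 33081.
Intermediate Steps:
m = 1 (m = 0 + 1 = 1)
P(B, D) = -25/13 + D/13 (P(B, D) = -2 + (1 + D)/(7 + 6) = -2 + (1 + D)/13 = -2 + (1 + D)*(1/13) = -2 + (1/13 + D/13) = -25/13 + D/13)
F(X, b) = -25/13 + X² + 151*b + X/13 (F(X, b) = (X*X + 151*b) + (-25/13 + X/13) = (X² + 151*b) + (-25/13 + X/13) = -25/13 + X² + 151*b + X/13)
F(l(-13), 218) - W(-46, 90) = (-25/13 + (-13)² + 151*218 + (1/13)*(-13)) - 1*3 = (-25/13 + 169 + 32918 - 1) - 3 = 430093/13 - 3 = 430054/13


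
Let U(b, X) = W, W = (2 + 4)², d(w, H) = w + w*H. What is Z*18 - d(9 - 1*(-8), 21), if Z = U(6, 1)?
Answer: 274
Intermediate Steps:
d(w, H) = w + H*w
W = 36 (W = 6² = 36)
U(b, X) = 36
Z = 36
Z*18 - d(9 - 1*(-8), 21) = 36*18 - (9 - 1*(-8))*(1 + 21) = 648 - (9 + 8)*22 = 648 - 17*22 = 648 - 1*374 = 648 - 374 = 274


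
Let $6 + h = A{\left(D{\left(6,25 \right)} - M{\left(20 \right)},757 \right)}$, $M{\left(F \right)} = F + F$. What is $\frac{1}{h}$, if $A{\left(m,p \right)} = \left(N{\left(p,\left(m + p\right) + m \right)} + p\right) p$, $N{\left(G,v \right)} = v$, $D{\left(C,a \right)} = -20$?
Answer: $\frac{1}{1055252} \approx 9.4764 \cdot 10^{-7}$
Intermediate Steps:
$M{\left(F \right)} = 2 F$
$A{\left(m,p \right)} = p \left(2 m + 2 p\right)$ ($A{\left(m,p \right)} = \left(\left(\left(m + p\right) + m\right) + p\right) p = \left(\left(p + 2 m\right) + p\right) p = \left(2 m + 2 p\right) p = p \left(2 m + 2 p\right)$)
$h = 1055252$ ($h = -6 + 2 \cdot 757 \left(\left(-20 - 2 \cdot 20\right) + 757\right) = -6 + 2 \cdot 757 \left(\left(-20 - 40\right) + 757\right) = -6 + 2 \cdot 757 \left(-60 + 757\right) = -6 + 2 \cdot 757 \cdot 697 = -6 + 1055258 = 1055252$)
$\frac{1}{h} = \frac{1}{1055252}$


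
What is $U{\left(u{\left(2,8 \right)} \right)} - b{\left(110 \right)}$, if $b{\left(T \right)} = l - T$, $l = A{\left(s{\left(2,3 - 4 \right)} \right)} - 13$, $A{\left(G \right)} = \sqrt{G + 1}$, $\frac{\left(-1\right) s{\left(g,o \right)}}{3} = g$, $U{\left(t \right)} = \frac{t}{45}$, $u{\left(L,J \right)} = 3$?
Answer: $\frac{1846}{15} - i \sqrt{5} \approx 123.07 - 2.2361 i$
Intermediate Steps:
$U{\left(t \right)} = \frac{t}{45}$ ($U{\left(t \right)} = t \frac{1}{45} = \frac{t}{45}$)
$s{\left(g,o \right)} = - 3 g$
$A{\left(G \right)} = \sqrt{1 + G}$
$l = -13 + i \sqrt{5}$ ($l = \sqrt{1 - 6} - 13 = \sqrt{-5} - 13 = i \sqrt{5} - 13 = -13 + i \sqrt{5} \approx -13.0 + 2.2361 i$)
$b{\left(T \right)} = -13 - T + i \sqrt{5}$ ($b{\left(T \right)} = \left(-13 + i \sqrt{5}\right) - T = -13 - T + i \sqrt{5}$)
$U{\left(u{\left(2,8 \right)} \right)} - b{\left(110 \right)} = \frac{1}{45} \cdot 3 - \left(-13 - 110 + i \sqrt{5}\right) = \frac{1}{15} - \left(-13 - 110 + i \sqrt{5}\right) = \frac{1}{15} - \left(-123 + i \sqrt{5}\right) = \frac{1}{15} + \left(123 - i \sqrt{5}\right) = \frac{1846}{15} - i \sqrt{5}$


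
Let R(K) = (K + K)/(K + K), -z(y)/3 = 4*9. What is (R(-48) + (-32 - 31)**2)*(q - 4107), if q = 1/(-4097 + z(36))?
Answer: -13712329184/841 ≈ -1.6305e+7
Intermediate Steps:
z(y) = -108 (z(y) = -12*9 = -3*36 = -108)
R(K) = 1 (R(K) = (2*K)/((2*K)) = (2*K)*(1/(2*K)) = 1)
q = -1/4205 (q = 1/(-4097 - 108) = 1/(-4205) = -1/4205 ≈ -0.00023781)
(R(-48) + (-32 - 31)**2)*(q - 4107) = (1 + (-32 - 31)**2)*(-1/4205 - 4107) = (1 + (-63)**2)*(-17269936/4205) = (1 + 3969)*(-17269936/4205) = 3970*(-17269936/4205) = -13712329184/841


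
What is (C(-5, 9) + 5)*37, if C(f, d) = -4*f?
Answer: 925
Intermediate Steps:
(C(-5, 9) + 5)*37 = (-4*(-5) + 5)*37 = (20 + 5)*37 = 25*37 = 925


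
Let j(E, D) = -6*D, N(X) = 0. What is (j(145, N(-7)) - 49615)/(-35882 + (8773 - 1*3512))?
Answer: 49615/30621 ≈ 1.6203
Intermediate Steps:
(j(145, N(-7)) - 49615)/(-35882 + (8773 - 1*3512)) = (-6*0 - 49615)/(-35882 + (8773 - 1*3512)) = (0 - 49615)/(-35882 + (8773 - 3512)) = -49615/(-35882 + 5261) = -49615/(-30621) = -49615*(-1/30621) = 49615/30621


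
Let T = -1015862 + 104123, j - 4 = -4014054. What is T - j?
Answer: 3102311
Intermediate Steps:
j = -4014050 (j = 4 - 4014054 = -4014050)
T = -911739
T - j = -911739 - 1*(-4014050) = -911739 + 4014050 = 3102311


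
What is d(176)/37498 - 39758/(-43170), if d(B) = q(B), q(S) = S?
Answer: 374610851/404697165 ≈ 0.92566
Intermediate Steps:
d(B) = B
d(176)/37498 - 39758/(-43170) = 176/37498 - 39758/(-43170) = 176*(1/37498) - 39758*(-1/43170) = 88/18749 + 19879/21585 = 374610851/404697165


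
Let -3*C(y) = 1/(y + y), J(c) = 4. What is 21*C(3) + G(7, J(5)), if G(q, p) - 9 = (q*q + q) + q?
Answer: 425/6 ≈ 70.833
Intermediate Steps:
G(q, p) = 9 + q² + 2*q (G(q, p) = 9 + ((q*q + q) + q) = 9 + ((q² + q) + q) = 9 + ((q + q²) + q) = 9 + (q² + 2*q) = 9 + q² + 2*q)
C(y) = -1/(6*y) (C(y) = -1/(3*(y + y)) = -1/(2*y)/3 = -1/(6*y))
21*C(3) + G(7, J(5)) = 21*(-⅙/3) + (9 + 7² + 2*7) = 21*(-⅙*⅓) + (9 + 49 + 14) = 21*(-1/18) + 72 = -7/6 + 72 = 425/6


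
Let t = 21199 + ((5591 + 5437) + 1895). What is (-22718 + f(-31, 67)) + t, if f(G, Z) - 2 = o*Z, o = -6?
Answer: 11004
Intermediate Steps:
f(G, Z) = 2 - 6*Z
t = 34122 (t = 21199 + (11028 + 1895) = 21199 + 12923 = 34122)
(-22718 + f(-31, 67)) + t = (-22718 + (2 - 6*67)) + 34122 = (-22718 + (2 - 402)) + 34122 = (-22718 - 400) + 34122 = -23118 + 34122 = 11004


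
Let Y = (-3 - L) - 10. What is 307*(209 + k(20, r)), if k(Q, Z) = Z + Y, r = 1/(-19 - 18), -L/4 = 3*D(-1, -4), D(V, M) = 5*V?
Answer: 1544517/37 ≈ 41744.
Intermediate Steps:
L = 60 (L = -12*5*(-1) = -12*(-5) = -4*(-15) = 60)
r = -1/37 (r = 1/(-37) = -1/37 ≈ -0.027027)
Y = -73 (Y = (-3 - 1*60) - 10 = (-3 - 60) - 10 = -63 - 10 = -73)
k(Q, Z) = -73 + Z (k(Q, Z) = Z - 73 = -73 + Z)
307*(209 + k(20, r)) = 307*(209 + (-73 - 1/37)) = 307*(209 - 2702/37) = 307*(5031/37) = 1544517/37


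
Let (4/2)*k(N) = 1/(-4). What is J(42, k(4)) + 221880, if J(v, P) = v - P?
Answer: 1775377/8 ≈ 2.2192e+5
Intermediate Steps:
k(N) = -⅛ (k(N) = (½)/(-4) = (½)*(-¼) = -⅛)
J(42, k(4)) + 221880 = (42 - 1*(-⅛)) + 221880 = (42 + ⅛) + 221880 = 337/8 + 221880 = 1775377/8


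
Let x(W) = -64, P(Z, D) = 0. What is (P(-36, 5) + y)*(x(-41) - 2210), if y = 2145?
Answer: -4877730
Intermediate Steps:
(P(-36, 5) + y)*(x(-41) - 2210) = (0 + 2145)*(-64 - 2210) = 2145*(-2274) = -4877730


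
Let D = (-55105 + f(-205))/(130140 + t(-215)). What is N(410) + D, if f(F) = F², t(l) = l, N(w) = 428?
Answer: 11118964/25985 ≈ 427.90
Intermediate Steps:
D = -2616/25985 (D = (-55105 + (-205)²)/(130140 - 215) = (-55105 + 42025)/129925 = -13080*1/129925 = -2616/25985 ≈ -0.10067)
N(410) + D = 428 - 2616/25985 = 11118964/25985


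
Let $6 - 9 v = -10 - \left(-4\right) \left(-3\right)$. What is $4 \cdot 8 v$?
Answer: $\frac{896}{9} \approx 99.556$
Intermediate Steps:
$v = \frac{28}{9}$ ($v = \frac{2}{3} - \frac{-10 - \left(-4\right) \left(-3\right)}{9} = \frac{2}{3} - \frac{-10 - 12}{9} = \frac{2}{3} - - \frac{22}{9} = \frac{2}{3} + \frac{22}{9} = \frac{28}{9} \approx 3.1111$)
$4 \cdot 8 v = 4 \cdot 8 \cdot \frac{28}{9} = 32 \cdot \frac{28}{9} = \frac{896}{9}$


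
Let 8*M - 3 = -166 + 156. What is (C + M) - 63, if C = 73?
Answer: 73/8 ≈ 9.1250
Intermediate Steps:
M = -7/8 (M = 3/8 + (-166 + 156)/8 = 3/8 + (⅛)*(-10) = 3/8 - 5/4 = -7/8 ≈ -0.87500)
(C + M) - 63 = (73 - 7/8) - 63 = 577/8 - 63 = 73/8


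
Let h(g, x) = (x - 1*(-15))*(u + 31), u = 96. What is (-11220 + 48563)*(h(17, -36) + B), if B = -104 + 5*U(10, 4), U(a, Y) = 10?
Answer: -101610303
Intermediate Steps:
h(g, x) = 1905 + 127*x (h(g, x) = (x - 1*(-15))*(96 + 31) = (x + 15)*127 = (15 + x)*127 = 1905 + 127*x)
B = -54 (B = -104 + 5*10 = -104 + 50 = -54)
(-11220 + 48563)*(h(17, -36) + B) = (-11220 + 48563)*((1905 + 127*(-36)) - 54) = 37343*((1905 - 4572) - 54) = 37343*(-2667 - 54) = 37343*(-2721) = -101610303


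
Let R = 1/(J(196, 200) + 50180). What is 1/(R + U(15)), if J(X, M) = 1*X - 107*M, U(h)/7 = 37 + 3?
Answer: 28976/8113281 ≈ 0.0035714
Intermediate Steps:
U(h) = 280 (U(h) = 7*(37 + 3) = 7*40 = 280)
J(X, M) = X - 107*M
R = 1/28976 (R = 1/((196 - 107*200) + 50180) = 1/((196 - 21400) + 50180) = 1/(-21204 + 50180) = 1/28976 ≈ 3.4511e-5)
1/(R + U(15)) = 1/(1/28976 + 280) = 1/(8113281/28976) = 28976/8113281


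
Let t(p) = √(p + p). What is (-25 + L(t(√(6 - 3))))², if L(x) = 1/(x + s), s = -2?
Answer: (51 - 25*√2*3^(¼))²/(2 - √2*3^(¼))² ≈ 1037.2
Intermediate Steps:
t(p) = √2*√p (t(p) = √(2*p) = √2*√p)
L(x) = 1/(-2 + x) (L(x) = 1/(x - 2) = 1/(-2 + x))
(-25 + L(t(√(6 - 3))))² = (-25 + 1/(-2 + √2*√(√(6 - 3))))² = (-25 + 1/(-2 + √2*√(√3)))² = (-25 + 1/(-2 + √2*3^(¼)))²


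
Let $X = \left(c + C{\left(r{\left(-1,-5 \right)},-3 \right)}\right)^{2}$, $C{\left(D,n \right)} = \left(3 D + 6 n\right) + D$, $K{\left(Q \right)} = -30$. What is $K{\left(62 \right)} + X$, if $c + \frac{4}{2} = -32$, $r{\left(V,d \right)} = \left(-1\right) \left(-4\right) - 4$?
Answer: $2674$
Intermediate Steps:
$r{\left(V,d \right)} = 0$ ($r{\left(V,d \right)} = 4 - 4 = 0$)
$c = -34$ ($c = -2 - 32 = -34$)
$C{\left(D,n \right)} = 4 D + 6 n$
$X = 2704$ ($X = \left(-34 + \left(4 \cdot 0 + 6 \left(-3\right)\right)\right)^{2} = \left(-34 + \left(0 - 18\right)\right)^{2} = \left(-34 - 18\right)^{2} = \left(-52\right)^{2} = 2704$)
$K{\left(62 \right)} + X = -30 + 2704 = 2674$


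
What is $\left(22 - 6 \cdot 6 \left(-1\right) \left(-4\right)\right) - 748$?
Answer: $-870$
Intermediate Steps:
$\left(22 - 6 \cdot 6 \left(-1\right) \left(-4\right)\right) - 748 = \left(22 - 6 \left(\left(-6\right) \left(-4\right)\right)\right) - 748 = \left(22 - 6 \cdot 24\right) - 748 = \left(22 - 144\right) - 748 = -122 - 748 = -870$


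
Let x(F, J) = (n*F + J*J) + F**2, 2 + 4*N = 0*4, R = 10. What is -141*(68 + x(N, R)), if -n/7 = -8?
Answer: -79101/4 ≈ -19775.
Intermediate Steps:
n = 56 (n = -7*(-8) = 56)
N = -1/2 (N = -1/2 + (0*4)/4 = -1/2 + (1/4)*0 = -1/2 + 0 = -1/2 ≈ -0.50000)
x(F, J) = F**2 + J**2 + 56*F (x(F, J) = (56*F + J*J) + F**2 = (56*F + J**2) + F**2 = (J**2 + 56*F) + F**2 = F**2 + J**2 + 56*F)
-141*(68 + x(N, R)) = -141*(68 + ((-1/2)**2 + 10**2 + 56*(-1/2))) = -141*(68 + (1/4 + 100 - 28)) = -141*(68 + 289/4) = -141*561/4 = -79101/4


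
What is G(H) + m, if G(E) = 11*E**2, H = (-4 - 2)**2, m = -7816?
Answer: 6440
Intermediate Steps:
H = 36 (H = (-6)**2 = 36)
G(H) + m = 11*36**2 - 7816 = 11*1296 - 7816 = 14256 - 7816 = 6440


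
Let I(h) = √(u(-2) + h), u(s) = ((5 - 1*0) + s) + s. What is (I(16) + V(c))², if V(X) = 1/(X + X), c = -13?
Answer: 11493/676 - √17/13 ≈ 16.684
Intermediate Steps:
V(X) = 1/(2*X)
u(s) = 5 + 2*s (u(s) = ((5 + 0) + s) + s = (5 + s) + s = 5 + 2*s)
I(h) = √(1 + h) (I(h) = √((5 + 2*(-2)) + h) = √((5 - 4) + h) = √(1 + h))
(I(16) + V(c))² = (√(1 + 16) + (½)/(-13))² = (√17 + (½)*(-1/13))² = (√17 - 1/26)² = (-1/26 + √17)²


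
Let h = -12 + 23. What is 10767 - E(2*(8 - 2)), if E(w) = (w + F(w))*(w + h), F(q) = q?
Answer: 10215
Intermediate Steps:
h = 11
E(w) = 2*w*(11 + w) (E(w) = (w + w)*(w + 11) = (2*w)*(11 + w) = 2*w*(11 + w))
10767 - E(2*(8 - 2)) = 10767 - 2*2*(8 - 2)*(11 + 2*(8 - 2)) = 10767 - 2*2*6*(11 + 2*6) = 10767 - 2*12*(11 + 12) = 10767 - 2*12*23 = 10767 - 1*552 = 10767 - 552 = 10215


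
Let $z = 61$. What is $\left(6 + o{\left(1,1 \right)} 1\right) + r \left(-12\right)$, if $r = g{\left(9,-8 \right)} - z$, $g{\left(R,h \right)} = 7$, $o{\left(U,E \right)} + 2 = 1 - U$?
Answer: $652$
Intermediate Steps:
$o{\left(U,E \right)} = -1 - U$ ($o{\left(U,E \right)} = -2 - \left(-1 + U\right) = -1 - U$)
$r = -54$ ($r = 7 - 61 = -54$)
$\left(6 + o{\left(1,1 \right)} 1\right) + r \left(-12\right) = \left(6 + \left(-1 - 1\right) 1\right) - -648 = \left(6 + \left(-1 - 1\right) 1\right) + 648 = \left(6 - 2\right) + 648 = 4 + 648 = 652$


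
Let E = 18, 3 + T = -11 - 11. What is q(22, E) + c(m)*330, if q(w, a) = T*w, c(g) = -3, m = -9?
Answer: -1540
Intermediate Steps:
T = -25 (T = -3 + (-11 - 11) = -3 - 22 = -25)
q(w, a) = -25*w
q(22, E) + c(m)*330 = -25*22 - 3*330 = -550 - 990 = -1540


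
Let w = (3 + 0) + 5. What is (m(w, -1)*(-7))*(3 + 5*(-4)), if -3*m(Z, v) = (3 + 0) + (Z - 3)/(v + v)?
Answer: -119/6 ≈ -19.833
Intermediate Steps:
w = 8 (w = 3 + 5 = 8)
m(Z, v) = -1 - (-3 + Z)/(6*v) (m(Z, v) = -((3 + 0) + (Z - 3)/(v + v))/3 = -(3 + (-3 + Z)/((2*v)))/3 = -(3 + (-3 + Z)*(1/(2*v)))/3 = -(3 + (-3 + Z)/(2*v))/3 = -1 - (-3 + Z)/(6*v))
(m(w, -1)*(-7))*(3 + 5*(-4)) = (((⅙)*(3 - 1*8 - 6*(-1))/(-1))*(-7))*(3 + 5*(-4)) = (((⅙)*(-1)*(3 - 8 + 6))*(-7))*(3 - 20) = (((⅙)*(-1)*1)*(-7))*(-17) = -⅙*(-7)*(-17) = (7/6)*(-17) = -119/6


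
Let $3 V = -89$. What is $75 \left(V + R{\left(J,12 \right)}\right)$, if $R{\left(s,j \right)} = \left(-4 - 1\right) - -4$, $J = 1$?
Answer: $-2300$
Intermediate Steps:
$R{\left(s,j \right)} = -1$ ($R{\left(s,j \right)} = -5 + 4 = -1$)
$V = - \frac{89}{3}$ ($V = \frac{1}{3} \left(-89\right) = - \frac{89}{3} \approx -29.667$)
$75 \left(V + R{\left(J,12 \right)}\right) = 75 \left(- \frac{89}{3} - 1\right) = 75 \left(- \frac{92}{3}\right) = -2300$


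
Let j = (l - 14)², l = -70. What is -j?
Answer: -7056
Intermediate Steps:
j = 7056 (j = (-70 - 14)² = (-84)² = 7056)
-j = -1*7056 = -7056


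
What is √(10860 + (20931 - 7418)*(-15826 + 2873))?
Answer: I*√175023029 ≈ 13230.0*I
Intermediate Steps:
√(10860 + (20931 - 7418)*(-15826 + 2873)) = √(10860 + 13513*(-12953)) = √(10860 - 175033889) = √(-175023029) = I*√175023029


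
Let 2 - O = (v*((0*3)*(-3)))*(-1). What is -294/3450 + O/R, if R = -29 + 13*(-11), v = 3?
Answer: -4789/49450 ≈ -0.096845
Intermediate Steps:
R = -172 (R = -29 - 143 = -172)
O = 2 (O = 2 - 3*((0*3)*(-3))*(-1) = 2 - 3*(0*(-3))*(-1) = 2 - 3*0*(-1) = 2 - 0*(-1) = 2 - 1*0 = 2 + 0 = 2)
-294/3450 + O/R = -294/3450 + 2/(-172) = -294*1/3450 + 2*(-1/172) = -49/575 - 1/86 = -4789/49450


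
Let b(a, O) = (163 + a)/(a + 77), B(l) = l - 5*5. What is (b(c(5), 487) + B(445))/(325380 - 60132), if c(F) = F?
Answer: 721/453132 ≈ 0.0015911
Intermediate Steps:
B(l) = -25 + l (B(l) = l - 25 = -25 + l)
b(a, O) = (163 + a)/(77 + a)
(b(c(5), 487) + B(445))/(325380 - 60132) = ((163 + 5)/(77 + 5) + (-25 + 445))/(325380 - 60132) = (168/82 + 420)/265248 = ((1/82)*168 + 420)*(1/265248) = (84/41 + 420)*(1/265248) = (17304/41)*(1/265248) = 721/453132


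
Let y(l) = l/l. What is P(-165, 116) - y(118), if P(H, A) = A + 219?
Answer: 334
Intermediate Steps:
P(H, A) = 219 + A
y(l) = 1
P(-165, 116) - y(118) = (219 + 116) - 1*1 = 335 - 1 = 334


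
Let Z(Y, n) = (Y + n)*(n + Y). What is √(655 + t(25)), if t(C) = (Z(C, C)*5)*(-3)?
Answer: I*√36845 ≈ 191.95*I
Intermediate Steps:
Z(Y, n) = (Y + n)² (Z(Y, n) = (Y + n)*(Y + n) = (Y + n)²)
t(C) = -60*C² (t(C) = ((C + C)²*5)*(-3) = ((2*C)²*5)*(-3) = ((4*C²)*5)*(-3) = (20*C²)*(-3) = -60*C²)
√(655 + t(25)) = √(655 - 60*25²) = √(655 - 60*625) = √(655 - 37500) = √(-36845) = I*√36845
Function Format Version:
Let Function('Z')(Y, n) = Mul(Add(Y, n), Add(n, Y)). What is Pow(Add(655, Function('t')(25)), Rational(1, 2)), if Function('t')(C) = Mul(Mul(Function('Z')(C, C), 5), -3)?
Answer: Mul(I, Pow(36845, Rational(1, 2))) ≈ Mul(191.95, I)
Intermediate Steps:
Function('Z')(Y, n) = Pow(Add(Y, n), 2) (Function('Z')(Y, n) = Mul(Add(Y, n), Add(Y, n)) = Pow(Add(Y, n), 2))
Function('t')(C) = Mul(-60, Pow(C, 2)) (Function('t')(C) = Mul(Mul(Pow(Add(C, C), 2), 5), -3) = Mul(Mul(Pow(Mul(2, C), 2), 5), -3) = Mul(Mul(Mul(4, Pow(C, 2)), 5), -3) = Mul(Mul(20, Pow(C, 2)), -3) = Mul(-60, Pow(C, 2)))
Pow(Add(655, Function('t')(25)), Rational(1, 2)) = Pow(Add(655, Mul(-60, Pow(25, 2))), Rational(1, 2)) = Pow(Add(655, Mul(-60, 625)), Rational(1, 2)) = Pow(Add(655, -37500), Rational(1, 2)) = Pow(-36845, Rational(1, 2)) = Mul(I, Pow(36845, Rational(1, 2)))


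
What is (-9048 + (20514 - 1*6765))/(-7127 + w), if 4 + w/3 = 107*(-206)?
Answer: -4701/73265 ≈ -0.064164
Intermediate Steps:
w = -66138 (w = -12 + 3*(107*(-206)) = -12 + 3*(-22042) = -12 - 66126 = -66138)
(-9048 + (20514 - 1*6765))/(-7127 + w) = (-9048 + (20514 - 1*6765))/(-7127 - 66138) = (-9048 + (20514 - 6765))/(-73265) = (-9048 + 13749)*(-1/73265) = 4701*(-1/73265) = -4701/73265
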